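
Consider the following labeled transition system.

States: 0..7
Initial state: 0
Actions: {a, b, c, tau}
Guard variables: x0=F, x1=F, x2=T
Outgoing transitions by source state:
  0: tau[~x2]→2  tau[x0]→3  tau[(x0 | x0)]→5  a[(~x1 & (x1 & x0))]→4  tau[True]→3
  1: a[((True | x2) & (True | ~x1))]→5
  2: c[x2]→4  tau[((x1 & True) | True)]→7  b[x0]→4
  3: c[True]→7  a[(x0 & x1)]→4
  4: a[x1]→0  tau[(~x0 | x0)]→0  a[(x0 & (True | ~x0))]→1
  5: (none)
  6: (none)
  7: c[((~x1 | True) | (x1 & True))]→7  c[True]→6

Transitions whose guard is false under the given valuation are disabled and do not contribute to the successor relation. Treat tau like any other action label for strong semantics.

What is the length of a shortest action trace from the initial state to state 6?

Breadth-first toward 6:
  depth 0: {0}
  depth 1: {3}
  depth 2: {7}
  depth 3: {6}
first hit 6 at d=3 via tau·c·c

Answer: 3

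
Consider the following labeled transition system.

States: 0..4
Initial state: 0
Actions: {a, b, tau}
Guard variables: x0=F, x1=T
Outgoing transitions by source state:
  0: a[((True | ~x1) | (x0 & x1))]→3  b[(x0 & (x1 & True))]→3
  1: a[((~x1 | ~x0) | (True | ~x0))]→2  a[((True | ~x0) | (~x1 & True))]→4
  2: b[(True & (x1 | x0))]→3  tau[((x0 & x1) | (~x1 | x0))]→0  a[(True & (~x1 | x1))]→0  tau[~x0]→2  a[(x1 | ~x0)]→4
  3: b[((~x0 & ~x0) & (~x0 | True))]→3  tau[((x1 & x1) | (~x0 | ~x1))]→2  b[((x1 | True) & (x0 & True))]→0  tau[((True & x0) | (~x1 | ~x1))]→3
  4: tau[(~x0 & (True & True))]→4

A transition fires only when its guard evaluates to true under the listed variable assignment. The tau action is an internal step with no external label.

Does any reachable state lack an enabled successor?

Answer: DEADLOCK-FREE

Analysis:
Reachable = {0,2,3,4}
  0: a→3  [1 exit(s)]
  2: a→0  a→4  b→3  tau→2  [4 exit(s)]
  3: b→3  tau→2  [2 exit(s)]
  4: tau→4  [1 exit(s)]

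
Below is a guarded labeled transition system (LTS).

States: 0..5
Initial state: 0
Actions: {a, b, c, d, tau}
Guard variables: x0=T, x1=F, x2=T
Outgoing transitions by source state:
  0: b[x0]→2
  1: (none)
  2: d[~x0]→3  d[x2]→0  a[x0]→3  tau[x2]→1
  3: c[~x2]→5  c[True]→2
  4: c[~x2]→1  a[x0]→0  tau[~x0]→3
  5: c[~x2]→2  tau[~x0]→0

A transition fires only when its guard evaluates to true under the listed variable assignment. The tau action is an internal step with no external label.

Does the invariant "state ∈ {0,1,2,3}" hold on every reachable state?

Allowed set {0,1,2,3}
Reachable = {0,1,2,3}
  0: ✓
  1: ✓
  2: ✓
  3: ✓

Answer: INVARIANT HOLDS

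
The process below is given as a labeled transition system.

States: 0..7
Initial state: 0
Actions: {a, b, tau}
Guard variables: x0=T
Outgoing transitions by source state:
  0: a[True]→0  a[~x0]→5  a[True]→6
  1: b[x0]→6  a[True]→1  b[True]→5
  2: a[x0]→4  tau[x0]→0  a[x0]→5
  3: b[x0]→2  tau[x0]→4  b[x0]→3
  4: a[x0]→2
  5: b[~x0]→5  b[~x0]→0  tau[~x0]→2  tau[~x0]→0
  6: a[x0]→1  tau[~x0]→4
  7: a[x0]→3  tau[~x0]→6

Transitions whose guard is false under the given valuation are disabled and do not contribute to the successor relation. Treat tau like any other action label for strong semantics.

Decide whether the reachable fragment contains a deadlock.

Answer: DEADLOCK at state 5

Trace:
Reach set: {0,1,5,6}
  0: a→0  a→6  [2 out]
  1: a→1  b→5  b→6  [3 out]
  5: ∅  [no exit]
  6: a→1  [1 out]
trace reaching 5: a·a·b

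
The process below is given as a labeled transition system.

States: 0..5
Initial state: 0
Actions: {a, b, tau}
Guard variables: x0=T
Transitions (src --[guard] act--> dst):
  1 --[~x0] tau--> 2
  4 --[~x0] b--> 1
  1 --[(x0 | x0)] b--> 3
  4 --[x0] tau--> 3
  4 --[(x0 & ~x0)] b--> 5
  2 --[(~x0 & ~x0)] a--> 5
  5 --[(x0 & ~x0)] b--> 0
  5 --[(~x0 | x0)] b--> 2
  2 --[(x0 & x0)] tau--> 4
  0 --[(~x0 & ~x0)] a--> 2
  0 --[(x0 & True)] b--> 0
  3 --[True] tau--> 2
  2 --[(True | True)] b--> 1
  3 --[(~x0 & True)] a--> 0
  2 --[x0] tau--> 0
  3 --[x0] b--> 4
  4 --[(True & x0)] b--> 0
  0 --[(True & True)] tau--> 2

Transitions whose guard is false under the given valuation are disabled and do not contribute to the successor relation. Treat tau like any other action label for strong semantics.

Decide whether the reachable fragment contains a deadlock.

Reachable = {0,1,2,3,4}
  0: b→0  tau→2  [2 exit(s)]
  1: b→3  [1 exit(s)]
  2: b→1  tau→0  tau→4  [3 exit(s)]
  3: b→4  tau→2  [2 exit(s)]
  4: b→0  tau→3  [2 exit(s)]

Answer: DEADLOCK-FREE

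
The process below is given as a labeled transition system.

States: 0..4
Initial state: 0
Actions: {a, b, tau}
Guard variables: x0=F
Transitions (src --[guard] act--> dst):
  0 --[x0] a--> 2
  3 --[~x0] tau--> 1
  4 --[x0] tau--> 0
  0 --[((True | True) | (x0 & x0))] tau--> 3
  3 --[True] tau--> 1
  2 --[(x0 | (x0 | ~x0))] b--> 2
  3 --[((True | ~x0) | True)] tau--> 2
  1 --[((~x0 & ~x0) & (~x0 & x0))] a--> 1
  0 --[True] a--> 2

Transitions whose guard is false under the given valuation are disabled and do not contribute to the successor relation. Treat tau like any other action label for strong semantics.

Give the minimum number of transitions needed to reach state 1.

Layered search for 1:
  depth 0: {0}
  depth 1: {2,3}
  depth 2: {1}
first hit 1 at d=2 via tau·tau

Answer: 2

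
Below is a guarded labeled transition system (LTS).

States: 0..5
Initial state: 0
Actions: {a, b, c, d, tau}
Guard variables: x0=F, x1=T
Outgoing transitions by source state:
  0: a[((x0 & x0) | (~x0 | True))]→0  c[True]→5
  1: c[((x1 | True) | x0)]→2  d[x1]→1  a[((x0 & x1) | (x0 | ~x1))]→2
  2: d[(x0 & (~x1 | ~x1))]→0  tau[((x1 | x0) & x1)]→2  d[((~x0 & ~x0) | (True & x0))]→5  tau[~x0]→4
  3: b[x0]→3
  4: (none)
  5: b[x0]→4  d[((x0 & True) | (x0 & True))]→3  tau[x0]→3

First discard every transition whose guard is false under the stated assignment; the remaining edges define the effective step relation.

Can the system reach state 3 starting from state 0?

7 transition(s) survive guard evaluation.
depth 0: {0}
depth 1: {5}  cumulative {0,5}
Reachable = {0,5}

Answer: UNREACHABLE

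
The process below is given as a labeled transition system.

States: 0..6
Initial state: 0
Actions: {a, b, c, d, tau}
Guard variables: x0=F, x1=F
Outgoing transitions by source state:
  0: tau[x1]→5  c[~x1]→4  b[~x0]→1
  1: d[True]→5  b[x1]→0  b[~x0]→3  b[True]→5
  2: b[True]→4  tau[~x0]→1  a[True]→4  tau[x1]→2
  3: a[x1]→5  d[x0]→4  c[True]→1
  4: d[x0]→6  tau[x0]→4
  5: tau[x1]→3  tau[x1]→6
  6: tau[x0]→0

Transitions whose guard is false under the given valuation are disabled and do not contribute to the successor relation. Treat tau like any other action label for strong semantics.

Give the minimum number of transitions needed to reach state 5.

BFS to 5:
  depth 0: {0}
  depth 1: {1,4}
  depth 2: {3,5}
first hit 5 at d=2 via b·b

Answer: 2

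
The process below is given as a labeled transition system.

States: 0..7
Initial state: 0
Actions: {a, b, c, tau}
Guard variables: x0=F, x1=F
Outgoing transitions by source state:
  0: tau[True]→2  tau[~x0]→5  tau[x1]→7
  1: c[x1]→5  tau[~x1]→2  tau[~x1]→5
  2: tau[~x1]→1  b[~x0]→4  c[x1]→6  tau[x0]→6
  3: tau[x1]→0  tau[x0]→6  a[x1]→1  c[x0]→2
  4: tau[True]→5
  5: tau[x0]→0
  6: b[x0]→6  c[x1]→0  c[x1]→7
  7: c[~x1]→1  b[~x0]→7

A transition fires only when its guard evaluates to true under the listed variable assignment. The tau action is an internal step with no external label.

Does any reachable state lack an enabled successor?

Answer: DEADLOCK at state 5

Working:
Reach set: {0,1,2,4,5}
  0: tau→2  tau→5  [2 exit(s)]
  1: tau→2  tau→5  [2 exit(s)]
  2: b→4  tau→1  [2 exit(s)]
  4: tau→5  [1 exit(s)]
  5: ∅  [deadlock]
witness 5: tau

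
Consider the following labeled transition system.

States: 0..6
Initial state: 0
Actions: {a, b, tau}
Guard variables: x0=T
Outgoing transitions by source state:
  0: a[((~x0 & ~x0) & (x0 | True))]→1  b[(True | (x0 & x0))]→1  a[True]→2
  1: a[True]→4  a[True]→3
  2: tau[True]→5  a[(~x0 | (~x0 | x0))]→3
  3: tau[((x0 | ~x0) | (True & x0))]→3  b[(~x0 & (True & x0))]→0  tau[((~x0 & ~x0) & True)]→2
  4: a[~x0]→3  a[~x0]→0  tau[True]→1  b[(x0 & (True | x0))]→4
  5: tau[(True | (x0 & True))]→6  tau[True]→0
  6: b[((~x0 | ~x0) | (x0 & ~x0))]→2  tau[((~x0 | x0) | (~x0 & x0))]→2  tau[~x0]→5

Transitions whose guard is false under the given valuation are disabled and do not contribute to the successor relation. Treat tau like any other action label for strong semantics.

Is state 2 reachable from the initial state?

Answer: REACHABLE

Trace:
Guard filter leaves 12 enabled edge(s).
depth 0: {0}
depth 1: {1,2}  cumulative {0,1,2}
depth 2: {3,4,5}  cumulative {0,1,2,3,4,5}
depth 3: {6}  cumulative {0,1,2,3,4,5,6}
R = {0,1,2,3,4,5,6}
witness 2: a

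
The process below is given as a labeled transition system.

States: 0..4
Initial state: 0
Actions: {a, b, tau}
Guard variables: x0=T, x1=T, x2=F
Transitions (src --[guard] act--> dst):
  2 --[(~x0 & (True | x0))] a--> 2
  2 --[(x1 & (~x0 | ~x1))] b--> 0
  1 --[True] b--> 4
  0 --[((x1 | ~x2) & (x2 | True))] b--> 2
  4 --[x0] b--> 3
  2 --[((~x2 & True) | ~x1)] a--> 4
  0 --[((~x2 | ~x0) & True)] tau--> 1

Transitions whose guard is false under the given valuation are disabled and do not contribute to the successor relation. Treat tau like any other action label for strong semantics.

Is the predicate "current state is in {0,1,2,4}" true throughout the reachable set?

Inv-set: {0,1,2,4}
Reachable = {0,1,2,3,4}
  0: ok
  1: ok
  2: ok
  3: ✗ unsafe
  4: ok
witness against invariant: b·a·b → 3

Answer: INVARIANT VIOLATED at state 3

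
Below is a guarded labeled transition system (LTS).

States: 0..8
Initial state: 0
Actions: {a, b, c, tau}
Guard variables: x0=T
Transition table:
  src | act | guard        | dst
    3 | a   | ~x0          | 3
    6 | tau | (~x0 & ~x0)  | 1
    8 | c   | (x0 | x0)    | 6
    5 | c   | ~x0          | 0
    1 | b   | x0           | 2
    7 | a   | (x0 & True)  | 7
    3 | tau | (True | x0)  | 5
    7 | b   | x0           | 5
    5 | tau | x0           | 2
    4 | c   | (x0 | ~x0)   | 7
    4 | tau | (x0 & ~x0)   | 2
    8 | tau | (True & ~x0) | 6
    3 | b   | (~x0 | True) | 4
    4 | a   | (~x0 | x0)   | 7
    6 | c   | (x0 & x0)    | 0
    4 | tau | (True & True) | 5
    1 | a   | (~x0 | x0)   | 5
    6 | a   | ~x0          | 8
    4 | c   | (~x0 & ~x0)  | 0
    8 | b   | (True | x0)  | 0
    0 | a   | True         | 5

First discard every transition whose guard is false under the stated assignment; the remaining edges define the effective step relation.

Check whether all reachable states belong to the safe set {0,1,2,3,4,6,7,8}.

Answer: INVARIANT VIOLATED at state 5

Working:
Inv-set: {0,1,2,3,4,6,7,8}
Reach set: {0,2,5}
  0: safe
  2: safe
  5: VIOLATES
witness against invariant: a → 5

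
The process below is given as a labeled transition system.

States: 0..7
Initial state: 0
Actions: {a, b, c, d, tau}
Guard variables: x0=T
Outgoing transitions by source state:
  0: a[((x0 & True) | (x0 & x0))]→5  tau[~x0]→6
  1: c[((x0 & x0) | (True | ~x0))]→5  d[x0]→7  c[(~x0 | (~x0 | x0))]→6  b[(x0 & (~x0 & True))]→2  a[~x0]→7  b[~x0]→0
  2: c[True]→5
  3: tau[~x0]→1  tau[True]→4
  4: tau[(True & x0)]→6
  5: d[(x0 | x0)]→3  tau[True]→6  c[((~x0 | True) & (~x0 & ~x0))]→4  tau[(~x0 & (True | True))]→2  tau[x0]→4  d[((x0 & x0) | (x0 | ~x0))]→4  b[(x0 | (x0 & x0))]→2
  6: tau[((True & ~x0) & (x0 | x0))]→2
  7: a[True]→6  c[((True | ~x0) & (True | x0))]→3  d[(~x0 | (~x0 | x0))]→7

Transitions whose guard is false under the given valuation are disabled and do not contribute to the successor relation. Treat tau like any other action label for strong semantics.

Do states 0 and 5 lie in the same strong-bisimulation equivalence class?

Bisimulation quotient by refinement:
  P[0] = {{0,1,2,3,4,5,6,7}}
  P[1] = {{0},{1},{2},{3,4},{5},{6},{7}}
  P[2] = {{0},{1},{2},{3},{4},{5},{6},{7}}
8 equivalence class(es) (converged in 3)
[0]={0}  [5]={5}

Answer: NOT BISIMILAR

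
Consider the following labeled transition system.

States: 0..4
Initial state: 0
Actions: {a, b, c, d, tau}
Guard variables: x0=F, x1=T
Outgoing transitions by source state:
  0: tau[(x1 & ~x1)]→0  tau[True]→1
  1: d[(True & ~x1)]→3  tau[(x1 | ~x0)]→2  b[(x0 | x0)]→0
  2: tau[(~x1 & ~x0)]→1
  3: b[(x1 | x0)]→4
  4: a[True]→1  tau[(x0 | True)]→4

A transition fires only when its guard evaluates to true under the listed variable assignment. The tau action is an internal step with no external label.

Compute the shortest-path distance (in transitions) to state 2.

Answer: 2

Working:
Breadth-first toward 2:
  depth 0: {0}
  depth 1: {1}
  depth 2: {2}
2 enters at depth 2; path tau·tau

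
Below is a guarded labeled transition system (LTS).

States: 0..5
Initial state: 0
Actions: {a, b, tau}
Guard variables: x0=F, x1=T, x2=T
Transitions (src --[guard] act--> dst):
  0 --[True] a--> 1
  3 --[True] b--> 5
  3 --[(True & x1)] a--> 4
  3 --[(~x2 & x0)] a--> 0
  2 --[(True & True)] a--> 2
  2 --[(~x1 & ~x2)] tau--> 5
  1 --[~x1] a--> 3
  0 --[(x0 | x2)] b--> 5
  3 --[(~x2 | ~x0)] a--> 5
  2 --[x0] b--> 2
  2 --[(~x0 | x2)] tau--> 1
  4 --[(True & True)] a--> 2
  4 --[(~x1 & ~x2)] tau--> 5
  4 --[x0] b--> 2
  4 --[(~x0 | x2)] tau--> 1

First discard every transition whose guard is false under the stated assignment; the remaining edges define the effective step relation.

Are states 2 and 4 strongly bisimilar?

Answer: BISIMILAR

Trace:
Refine partition for ~:
  P[0] = {{0,1,2,3,4,5}}
  P[1] = {{0,3},{1,5},{2,4}}
  P[2] = {{0},{1,5},{2,4},{3}}
Fixed point at round 3; 4 class(es).
class of 2: {2,4}; class of 4: {2,4}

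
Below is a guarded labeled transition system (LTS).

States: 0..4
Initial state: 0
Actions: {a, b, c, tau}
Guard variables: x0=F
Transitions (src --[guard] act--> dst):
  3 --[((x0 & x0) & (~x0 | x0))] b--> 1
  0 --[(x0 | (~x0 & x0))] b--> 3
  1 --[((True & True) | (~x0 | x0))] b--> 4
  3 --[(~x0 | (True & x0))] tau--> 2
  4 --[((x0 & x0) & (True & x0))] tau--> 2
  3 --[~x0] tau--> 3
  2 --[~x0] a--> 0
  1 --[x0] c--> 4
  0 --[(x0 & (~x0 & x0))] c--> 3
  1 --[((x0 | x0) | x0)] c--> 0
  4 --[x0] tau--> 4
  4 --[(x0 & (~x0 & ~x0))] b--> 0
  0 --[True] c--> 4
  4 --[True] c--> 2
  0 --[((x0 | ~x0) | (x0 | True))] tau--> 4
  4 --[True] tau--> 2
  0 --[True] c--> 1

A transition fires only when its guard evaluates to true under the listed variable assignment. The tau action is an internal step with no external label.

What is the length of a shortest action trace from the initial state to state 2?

Layered search for 2:
  Layer 0: {0}
  Layer 1: {1,4}
  Layer 2: {2}
depth(2)=2, e.g. c·c

Answer: 2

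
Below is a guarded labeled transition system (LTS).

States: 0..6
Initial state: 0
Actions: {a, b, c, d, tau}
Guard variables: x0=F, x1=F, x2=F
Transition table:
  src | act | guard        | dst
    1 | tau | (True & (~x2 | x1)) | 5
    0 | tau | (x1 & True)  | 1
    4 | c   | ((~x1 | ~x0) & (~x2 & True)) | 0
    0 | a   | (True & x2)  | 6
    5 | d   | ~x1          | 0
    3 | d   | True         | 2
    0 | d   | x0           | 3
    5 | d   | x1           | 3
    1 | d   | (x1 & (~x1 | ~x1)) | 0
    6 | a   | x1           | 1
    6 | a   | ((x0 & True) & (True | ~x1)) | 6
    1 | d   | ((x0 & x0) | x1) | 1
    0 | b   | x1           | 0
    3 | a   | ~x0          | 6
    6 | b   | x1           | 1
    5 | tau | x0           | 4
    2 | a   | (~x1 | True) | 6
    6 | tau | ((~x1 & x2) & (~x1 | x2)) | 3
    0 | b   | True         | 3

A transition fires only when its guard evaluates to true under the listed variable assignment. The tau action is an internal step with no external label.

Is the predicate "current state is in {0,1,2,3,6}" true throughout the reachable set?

Safe = {0,1,2,3,6}
R = {0,2,3,6}
  0: ✓
  2: ✓
  3: ✓
  6: ✓

Answer: INVARIANT HOLDS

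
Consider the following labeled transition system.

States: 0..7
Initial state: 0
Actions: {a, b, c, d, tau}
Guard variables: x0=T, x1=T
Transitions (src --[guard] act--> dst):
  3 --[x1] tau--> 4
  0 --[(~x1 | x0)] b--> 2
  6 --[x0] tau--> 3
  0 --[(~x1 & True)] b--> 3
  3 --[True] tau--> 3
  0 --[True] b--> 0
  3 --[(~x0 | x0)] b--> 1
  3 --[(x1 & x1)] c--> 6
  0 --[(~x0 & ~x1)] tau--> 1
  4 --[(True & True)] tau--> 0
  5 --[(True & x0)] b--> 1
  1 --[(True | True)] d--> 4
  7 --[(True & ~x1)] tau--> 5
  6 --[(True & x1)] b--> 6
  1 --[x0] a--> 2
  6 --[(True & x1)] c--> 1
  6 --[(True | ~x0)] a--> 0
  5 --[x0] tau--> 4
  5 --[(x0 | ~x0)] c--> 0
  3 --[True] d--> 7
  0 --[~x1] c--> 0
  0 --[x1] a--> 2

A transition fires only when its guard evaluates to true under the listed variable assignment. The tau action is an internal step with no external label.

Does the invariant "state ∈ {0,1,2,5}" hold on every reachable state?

Inv-set: {0,1,2,5}
R = {0,2}
  0: safe
  2: safe

Answer: INVARIANT HOLDS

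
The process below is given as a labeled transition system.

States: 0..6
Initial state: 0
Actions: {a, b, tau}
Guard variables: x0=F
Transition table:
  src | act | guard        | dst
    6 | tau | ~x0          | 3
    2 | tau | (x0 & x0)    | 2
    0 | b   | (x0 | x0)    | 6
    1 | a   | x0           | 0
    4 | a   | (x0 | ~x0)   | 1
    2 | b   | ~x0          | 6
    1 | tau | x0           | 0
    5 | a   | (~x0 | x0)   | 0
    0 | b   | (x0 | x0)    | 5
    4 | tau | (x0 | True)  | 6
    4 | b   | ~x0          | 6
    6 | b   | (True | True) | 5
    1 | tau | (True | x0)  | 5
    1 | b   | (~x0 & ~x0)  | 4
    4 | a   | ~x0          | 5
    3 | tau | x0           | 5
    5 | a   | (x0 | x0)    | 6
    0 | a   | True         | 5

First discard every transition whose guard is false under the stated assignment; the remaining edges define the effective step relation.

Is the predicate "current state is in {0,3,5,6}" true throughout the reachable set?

Inv-set: {0,3,5,6}
R = {0,5}
  0: ✓
  5: ✓

Answer: INVARIANT HOLDS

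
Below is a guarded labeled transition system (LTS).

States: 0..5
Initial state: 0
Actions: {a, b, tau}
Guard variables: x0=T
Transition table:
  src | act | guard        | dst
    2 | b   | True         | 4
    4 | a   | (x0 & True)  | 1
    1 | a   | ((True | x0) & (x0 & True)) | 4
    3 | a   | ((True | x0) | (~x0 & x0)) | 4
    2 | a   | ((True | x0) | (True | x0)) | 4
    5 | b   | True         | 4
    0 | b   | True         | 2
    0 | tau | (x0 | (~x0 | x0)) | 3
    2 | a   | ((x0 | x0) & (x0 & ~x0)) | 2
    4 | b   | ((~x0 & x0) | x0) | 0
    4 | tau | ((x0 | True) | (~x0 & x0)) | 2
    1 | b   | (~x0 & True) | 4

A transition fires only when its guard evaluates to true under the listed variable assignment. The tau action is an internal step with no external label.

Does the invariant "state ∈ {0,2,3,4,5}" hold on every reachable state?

Safe = {0,2,3,4,5}
R = {0,1,2,3,4}
  0: ✓
  1: ✗ unsafe
  2: ✓
  3: ✓
  4: ✓
witness against invariant: b·b·a → 1

Answer: INVARIANT VIOLATED at state 1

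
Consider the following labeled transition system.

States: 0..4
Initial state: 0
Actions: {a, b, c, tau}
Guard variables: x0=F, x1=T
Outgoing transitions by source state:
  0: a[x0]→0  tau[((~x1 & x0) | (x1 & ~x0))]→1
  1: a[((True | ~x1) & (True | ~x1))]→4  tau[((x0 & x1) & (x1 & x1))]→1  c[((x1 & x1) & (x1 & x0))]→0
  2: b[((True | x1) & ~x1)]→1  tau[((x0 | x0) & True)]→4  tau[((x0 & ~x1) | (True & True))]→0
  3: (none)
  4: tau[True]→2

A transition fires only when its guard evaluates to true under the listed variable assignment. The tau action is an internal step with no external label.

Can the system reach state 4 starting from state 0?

After dropping false guards: 4 live edges.
Layer 0: {0}
Layer 1: {1}  now seen {0,1}
Layer 2: {4}  now seen {0,1,4}
Layer 3: {2}  now seen {0,1,2,4}
R = {0,1,2,4}
Path to 4: tau·a

Answer: REACHABLE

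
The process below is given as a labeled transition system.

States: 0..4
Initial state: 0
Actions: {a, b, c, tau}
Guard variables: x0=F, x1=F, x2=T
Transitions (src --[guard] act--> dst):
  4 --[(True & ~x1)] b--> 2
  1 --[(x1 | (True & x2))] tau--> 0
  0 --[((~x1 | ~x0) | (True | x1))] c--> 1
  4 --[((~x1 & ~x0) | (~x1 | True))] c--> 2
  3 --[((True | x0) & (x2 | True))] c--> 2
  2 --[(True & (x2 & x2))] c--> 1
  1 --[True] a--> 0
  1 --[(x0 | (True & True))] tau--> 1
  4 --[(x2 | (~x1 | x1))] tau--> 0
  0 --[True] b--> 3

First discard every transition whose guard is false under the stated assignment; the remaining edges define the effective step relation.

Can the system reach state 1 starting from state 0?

10 transition(s) survive guard evaluation.
Layer 0: {0}
Layer 1: {1,3}  total {0,1,3}
Layer 2: {2}  total {0,1,2,3}
Reach set: {0,1,2,3}
Path to 1: c

Answer: REACHABLE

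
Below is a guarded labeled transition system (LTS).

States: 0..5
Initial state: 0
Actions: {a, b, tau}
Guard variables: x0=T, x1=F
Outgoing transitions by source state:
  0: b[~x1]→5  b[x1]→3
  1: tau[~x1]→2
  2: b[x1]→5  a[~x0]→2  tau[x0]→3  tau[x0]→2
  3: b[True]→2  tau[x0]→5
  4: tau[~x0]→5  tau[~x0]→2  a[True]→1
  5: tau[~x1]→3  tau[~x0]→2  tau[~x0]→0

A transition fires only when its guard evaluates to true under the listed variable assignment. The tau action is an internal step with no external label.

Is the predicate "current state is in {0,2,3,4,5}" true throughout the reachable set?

Inv-set: {0,2,3,4,5}
R = {0,2,3,5}
  0: ok
  2: ok
  3: ok
  5: ok

Answer: INVARIANT HOLDS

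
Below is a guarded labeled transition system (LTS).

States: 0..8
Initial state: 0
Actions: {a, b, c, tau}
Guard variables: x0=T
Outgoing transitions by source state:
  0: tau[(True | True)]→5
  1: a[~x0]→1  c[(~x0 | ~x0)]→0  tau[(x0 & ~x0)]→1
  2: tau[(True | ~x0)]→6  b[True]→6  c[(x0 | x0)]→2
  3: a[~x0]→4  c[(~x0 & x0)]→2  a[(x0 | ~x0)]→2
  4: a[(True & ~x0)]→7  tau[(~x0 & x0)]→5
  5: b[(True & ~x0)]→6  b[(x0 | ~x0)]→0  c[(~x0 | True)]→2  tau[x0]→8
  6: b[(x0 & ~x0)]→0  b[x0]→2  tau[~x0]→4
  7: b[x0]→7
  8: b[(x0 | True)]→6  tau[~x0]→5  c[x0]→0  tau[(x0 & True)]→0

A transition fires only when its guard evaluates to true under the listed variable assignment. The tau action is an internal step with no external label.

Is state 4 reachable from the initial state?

Answer: UNREACHABLE

Working:
13 transition(s) survive guard evaluation.
Layer 0: {0}
Layer 1: {5}  cumulative {0,5}
Layer 2: {2,8}  cumulative {0,2,5,8}
Layer 3: {6}  cumulative {0,2,5,6,8}
R = {0,2,5,6,8}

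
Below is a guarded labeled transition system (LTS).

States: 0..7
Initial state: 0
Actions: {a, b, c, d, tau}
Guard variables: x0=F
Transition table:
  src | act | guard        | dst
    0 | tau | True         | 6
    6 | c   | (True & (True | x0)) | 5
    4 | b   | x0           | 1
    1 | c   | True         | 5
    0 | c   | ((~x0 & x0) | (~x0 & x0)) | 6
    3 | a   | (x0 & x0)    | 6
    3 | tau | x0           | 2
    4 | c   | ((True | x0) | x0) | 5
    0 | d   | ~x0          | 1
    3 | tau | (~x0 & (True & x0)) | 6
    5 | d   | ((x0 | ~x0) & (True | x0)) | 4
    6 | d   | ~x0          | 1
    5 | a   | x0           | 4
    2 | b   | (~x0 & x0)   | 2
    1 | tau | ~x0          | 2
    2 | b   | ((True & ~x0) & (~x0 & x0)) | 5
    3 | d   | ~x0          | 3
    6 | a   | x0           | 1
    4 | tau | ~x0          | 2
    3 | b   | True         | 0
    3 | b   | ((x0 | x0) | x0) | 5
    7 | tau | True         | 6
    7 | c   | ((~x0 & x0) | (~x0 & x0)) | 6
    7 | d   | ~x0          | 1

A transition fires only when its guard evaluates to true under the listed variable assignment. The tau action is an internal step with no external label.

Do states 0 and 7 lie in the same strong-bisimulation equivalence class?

Answer: BISIMILAR

Working:
Compute ~ classes (split until stable):
  P[0] = {{0,1,2,3,4,5,6,7}}
  P[1] = {{0,7},{1,4},{2},{3},{5},{6}}
Fixed point at round 2; 6 class(es).
0∈{0,7}, 7∈{0,7}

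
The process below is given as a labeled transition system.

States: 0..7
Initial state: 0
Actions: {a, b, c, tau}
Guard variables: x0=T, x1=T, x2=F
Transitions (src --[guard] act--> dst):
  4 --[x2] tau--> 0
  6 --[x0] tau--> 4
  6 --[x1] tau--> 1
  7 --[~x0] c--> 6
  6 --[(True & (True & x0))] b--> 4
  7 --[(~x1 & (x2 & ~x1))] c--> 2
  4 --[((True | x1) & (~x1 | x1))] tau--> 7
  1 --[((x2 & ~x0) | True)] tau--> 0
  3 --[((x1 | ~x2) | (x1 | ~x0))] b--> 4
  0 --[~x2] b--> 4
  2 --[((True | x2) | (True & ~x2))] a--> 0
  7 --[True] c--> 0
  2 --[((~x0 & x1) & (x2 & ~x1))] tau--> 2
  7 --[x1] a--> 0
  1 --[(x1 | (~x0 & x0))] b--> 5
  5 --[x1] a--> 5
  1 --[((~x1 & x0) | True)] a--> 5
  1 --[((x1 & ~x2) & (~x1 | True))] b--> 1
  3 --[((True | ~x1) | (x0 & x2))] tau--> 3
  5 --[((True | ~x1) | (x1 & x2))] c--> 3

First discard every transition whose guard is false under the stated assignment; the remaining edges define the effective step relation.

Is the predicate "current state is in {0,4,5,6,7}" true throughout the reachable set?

Safe = {0,4,5,6,7}
R = {0,4,7}
  0: ok
  4: ok
  7: ok

Answer: INVARIANT HOLDS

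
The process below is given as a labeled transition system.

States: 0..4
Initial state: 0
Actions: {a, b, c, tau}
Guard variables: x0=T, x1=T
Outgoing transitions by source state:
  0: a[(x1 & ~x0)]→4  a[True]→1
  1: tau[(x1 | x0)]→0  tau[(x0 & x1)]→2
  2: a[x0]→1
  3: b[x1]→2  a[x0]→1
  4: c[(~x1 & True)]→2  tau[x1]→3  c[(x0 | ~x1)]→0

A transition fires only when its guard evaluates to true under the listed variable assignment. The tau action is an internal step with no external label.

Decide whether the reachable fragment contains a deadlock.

Reach set: {0,1,2}
  0: a→1  [deg 1]
  1: tau→0  tau→2  [deg 2]
  2: a→1  [deg 1]

Answer: DEADLOCK-FREE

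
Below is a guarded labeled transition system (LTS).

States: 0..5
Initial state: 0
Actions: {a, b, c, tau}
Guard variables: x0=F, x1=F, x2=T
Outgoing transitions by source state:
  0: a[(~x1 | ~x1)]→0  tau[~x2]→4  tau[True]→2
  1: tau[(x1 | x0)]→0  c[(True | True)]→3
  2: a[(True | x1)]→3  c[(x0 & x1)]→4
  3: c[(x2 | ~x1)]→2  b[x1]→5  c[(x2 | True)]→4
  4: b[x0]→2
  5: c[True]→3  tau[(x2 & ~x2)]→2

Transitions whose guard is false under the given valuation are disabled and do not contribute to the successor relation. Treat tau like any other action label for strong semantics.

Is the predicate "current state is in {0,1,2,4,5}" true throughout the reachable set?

Safe = {0,1,2,4,5}
R = {0,2,3,4}
  0: ✓
  2: ✓
  3: VIOLATES
  4: ✓
counterexample path to 3: tau·a

Answer: INVARIANT VIOLATED at state 3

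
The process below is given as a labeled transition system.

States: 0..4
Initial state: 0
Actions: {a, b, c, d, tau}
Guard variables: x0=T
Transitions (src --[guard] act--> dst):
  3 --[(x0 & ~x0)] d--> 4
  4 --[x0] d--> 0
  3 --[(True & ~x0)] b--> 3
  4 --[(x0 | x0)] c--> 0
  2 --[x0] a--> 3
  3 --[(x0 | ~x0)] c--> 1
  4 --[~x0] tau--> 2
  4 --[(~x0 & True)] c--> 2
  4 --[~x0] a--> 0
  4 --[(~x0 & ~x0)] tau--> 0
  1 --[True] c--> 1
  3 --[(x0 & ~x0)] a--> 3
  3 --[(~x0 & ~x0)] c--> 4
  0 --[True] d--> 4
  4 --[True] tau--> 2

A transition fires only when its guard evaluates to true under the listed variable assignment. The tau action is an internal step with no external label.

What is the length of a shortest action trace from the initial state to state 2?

Answer: 2

Working:
Layered search for 2:
  depth 0: {0}
  depth 1: {4}
  depth 2: {2}
2 enters at depth 2; path d·tau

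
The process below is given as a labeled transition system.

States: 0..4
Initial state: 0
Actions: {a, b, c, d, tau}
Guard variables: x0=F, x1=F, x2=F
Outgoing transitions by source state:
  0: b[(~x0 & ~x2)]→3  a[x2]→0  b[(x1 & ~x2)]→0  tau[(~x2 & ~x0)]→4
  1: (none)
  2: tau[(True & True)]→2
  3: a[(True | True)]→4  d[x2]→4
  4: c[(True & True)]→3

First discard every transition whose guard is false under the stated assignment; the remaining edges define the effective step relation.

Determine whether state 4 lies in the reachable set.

Guard filter leaves 5 enabled edge(s).
Layer 0: {0}
Layer 1: {3,4}  total {0,3,4}
Reachable = {0,3,4}
Path to 4: tau

Answer: REACHABLE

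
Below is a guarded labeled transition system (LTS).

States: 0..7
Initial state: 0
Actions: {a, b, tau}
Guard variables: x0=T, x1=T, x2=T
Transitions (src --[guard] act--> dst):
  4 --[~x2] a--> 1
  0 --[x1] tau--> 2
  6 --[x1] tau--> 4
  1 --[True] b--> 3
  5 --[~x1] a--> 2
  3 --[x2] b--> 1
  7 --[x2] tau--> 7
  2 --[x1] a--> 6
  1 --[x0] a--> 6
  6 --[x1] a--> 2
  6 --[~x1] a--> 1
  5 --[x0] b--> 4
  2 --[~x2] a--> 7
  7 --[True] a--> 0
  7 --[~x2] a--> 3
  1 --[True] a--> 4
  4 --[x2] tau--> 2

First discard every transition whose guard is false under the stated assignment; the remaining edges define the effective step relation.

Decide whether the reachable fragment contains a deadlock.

Answer: DEADLOCK-FREE

Analysis:
Reach set: {0,2,4,6}
  0: tau→2  [deg 1]
  2: a→6  [deg 1]
  4: tau→2  [deg 1]
  6: a→2  tau→4  [deg 2]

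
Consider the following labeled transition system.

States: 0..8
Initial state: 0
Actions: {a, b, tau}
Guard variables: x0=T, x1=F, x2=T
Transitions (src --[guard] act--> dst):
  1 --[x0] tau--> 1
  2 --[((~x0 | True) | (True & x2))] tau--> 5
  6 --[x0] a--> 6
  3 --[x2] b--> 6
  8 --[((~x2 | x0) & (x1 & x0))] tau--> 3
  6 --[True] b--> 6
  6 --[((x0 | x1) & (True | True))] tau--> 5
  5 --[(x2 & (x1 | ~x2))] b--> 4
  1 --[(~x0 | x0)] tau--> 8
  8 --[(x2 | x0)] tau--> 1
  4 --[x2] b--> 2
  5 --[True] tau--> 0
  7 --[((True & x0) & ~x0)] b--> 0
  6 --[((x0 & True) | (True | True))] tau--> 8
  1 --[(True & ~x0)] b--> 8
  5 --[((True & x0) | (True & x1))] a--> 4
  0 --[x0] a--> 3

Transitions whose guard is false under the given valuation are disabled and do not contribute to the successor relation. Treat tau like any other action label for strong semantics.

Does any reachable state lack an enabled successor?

Answer: DEADLOCK-FREE

Working:
Reachable = {0,1,2,3,4,5,6,8}
  0: a→3  [1 out]
  1: tau→1  tau→8  [2 out]
  2: tau→5  [1 out]
  3: b→6  [1 out]
  4: b→2  [1 out]
  5: a→4  tau→0  [2 out]
  6: a→6  b→6  tau→5  tau→8  [4 out]
  8: tau→1  [1 out]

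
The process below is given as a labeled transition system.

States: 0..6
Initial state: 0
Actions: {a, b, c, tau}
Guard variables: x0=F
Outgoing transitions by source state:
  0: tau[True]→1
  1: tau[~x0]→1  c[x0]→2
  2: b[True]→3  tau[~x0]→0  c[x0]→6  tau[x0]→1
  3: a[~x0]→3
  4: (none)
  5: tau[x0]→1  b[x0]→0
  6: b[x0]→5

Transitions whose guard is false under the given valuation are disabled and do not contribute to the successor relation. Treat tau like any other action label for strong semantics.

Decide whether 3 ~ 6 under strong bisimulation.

Refine partition for ~:
  π0 = {{0,1,2,3,4,5,6}}
  π1 = {{0,1},{2},{3},{4,5,6}}
4 equivalence class(es) (converged in 2)
[3]={3}  [6]={4,5,6}

Answer: NOT BISIMILAR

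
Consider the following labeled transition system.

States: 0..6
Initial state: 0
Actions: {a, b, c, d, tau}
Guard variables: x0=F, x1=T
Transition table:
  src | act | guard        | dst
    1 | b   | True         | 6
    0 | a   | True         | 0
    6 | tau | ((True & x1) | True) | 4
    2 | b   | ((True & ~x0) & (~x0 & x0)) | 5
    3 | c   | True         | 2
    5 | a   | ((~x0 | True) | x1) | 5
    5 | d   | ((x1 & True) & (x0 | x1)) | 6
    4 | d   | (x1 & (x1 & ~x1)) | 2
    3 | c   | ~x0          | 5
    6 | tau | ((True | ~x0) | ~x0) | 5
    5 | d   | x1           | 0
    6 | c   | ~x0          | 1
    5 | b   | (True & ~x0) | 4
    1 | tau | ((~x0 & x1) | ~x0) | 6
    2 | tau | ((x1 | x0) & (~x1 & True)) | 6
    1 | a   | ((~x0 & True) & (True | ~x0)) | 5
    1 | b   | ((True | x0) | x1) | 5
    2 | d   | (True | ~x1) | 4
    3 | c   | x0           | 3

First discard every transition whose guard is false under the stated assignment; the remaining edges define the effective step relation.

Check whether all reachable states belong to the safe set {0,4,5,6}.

Answer: INVARIANT HOLDS

Working:
Safe = {0,4,5,6}
R = {0}
  0: ✓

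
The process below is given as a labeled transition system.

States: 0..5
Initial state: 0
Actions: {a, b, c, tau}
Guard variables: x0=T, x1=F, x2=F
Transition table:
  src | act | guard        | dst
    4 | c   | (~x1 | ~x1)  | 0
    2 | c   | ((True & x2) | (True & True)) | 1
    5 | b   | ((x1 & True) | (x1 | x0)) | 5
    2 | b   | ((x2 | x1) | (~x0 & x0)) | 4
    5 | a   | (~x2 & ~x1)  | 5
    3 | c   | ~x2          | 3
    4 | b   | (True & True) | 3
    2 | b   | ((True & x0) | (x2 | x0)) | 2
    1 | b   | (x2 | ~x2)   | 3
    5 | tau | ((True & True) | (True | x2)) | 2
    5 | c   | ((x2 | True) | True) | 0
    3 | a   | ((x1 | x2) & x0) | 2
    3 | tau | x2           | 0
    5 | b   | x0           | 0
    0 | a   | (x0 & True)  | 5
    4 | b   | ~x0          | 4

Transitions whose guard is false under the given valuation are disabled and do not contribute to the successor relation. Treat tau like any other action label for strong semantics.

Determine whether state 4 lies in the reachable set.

Answer: UNREACHABLE

Trace:
Guard filter leaves 12 enabled edge(s).
L0 = {0}
L1 = {5}  now seen {0,5}
L2 = {2}  now seen {0,2,5}
L3 = {1}  now seen {0,1,2,5}
L4 = {3}  now seen {0,1,2,3,5}
Reachable = {0,1,2,3,5}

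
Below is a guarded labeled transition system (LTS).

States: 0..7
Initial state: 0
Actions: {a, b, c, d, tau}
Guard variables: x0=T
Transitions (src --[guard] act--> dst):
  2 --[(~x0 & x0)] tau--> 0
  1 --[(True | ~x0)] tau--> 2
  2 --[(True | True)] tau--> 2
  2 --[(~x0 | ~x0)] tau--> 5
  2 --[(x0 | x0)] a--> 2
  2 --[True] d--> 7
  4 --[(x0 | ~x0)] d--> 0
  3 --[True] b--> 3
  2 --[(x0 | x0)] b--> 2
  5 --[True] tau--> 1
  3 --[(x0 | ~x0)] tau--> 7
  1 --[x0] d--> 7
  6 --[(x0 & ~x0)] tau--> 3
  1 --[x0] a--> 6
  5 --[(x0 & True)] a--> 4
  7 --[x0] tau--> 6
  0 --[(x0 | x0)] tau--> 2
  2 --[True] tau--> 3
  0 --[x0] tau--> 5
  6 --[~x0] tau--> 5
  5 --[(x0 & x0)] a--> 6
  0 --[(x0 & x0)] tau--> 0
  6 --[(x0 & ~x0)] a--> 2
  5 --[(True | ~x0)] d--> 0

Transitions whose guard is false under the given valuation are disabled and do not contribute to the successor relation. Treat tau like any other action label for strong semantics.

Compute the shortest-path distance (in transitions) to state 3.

Answer: 2

Working:
Breadth-first toward 3:
  Layer 0: {0}
  Layer 1: {2,5}
  Layer 2: {1,3,4,6,7}
depth(3)=2, e.g. tau·tau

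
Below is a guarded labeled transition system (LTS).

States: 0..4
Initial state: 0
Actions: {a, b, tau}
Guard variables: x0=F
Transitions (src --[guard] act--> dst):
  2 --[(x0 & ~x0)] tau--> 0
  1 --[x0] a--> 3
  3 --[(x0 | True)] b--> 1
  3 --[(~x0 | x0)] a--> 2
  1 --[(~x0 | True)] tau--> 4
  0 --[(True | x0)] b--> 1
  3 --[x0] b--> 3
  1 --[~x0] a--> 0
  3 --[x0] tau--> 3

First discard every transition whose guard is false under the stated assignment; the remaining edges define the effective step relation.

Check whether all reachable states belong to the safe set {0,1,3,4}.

Answer: INVARIANT HOLDS

Working:
Safe = {0,1,3,4}
Reach set: {0,1,4}
  0: ✓
  1: ✓
  4: ✓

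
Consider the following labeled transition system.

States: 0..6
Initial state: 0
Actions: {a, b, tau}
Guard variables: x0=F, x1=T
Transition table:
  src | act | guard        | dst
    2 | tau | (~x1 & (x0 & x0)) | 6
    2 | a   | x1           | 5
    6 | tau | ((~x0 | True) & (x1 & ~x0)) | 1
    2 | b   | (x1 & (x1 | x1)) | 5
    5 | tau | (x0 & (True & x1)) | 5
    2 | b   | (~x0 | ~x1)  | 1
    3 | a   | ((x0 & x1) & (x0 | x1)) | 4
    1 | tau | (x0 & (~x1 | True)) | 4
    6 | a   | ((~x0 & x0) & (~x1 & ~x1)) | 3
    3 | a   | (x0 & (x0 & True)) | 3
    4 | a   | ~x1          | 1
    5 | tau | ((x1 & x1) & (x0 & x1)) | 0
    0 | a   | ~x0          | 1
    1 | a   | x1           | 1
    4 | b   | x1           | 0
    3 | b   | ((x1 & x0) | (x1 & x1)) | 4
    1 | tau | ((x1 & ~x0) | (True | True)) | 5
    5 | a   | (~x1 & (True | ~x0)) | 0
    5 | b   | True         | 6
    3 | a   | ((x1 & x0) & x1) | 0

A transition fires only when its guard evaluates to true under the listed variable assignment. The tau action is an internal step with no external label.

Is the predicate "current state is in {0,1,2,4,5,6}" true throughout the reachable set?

Answer: INVARIANT HOLDS

Working:
Allowed set {0,1,2,4,5,6}
Reachable = {0,1,5,6}
  0: ✓
  1: ✓
  5: ✓
  6: ✓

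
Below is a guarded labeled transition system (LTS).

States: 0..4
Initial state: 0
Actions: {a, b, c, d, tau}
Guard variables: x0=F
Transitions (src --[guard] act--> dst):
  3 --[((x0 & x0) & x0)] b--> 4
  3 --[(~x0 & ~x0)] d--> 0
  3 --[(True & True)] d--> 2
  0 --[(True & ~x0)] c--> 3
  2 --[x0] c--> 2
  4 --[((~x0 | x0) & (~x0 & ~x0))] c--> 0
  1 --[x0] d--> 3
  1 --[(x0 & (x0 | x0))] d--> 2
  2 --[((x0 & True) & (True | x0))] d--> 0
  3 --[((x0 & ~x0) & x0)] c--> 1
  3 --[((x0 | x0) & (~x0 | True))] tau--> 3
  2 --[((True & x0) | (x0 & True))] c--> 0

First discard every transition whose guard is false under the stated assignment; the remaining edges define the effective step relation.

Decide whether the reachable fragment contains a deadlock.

R = {0,2,3}
  0: c→3  [deg 1]
  2: ∅  [STUCK]
  3: d→0  d→2  [deg 2]
Path to 2: c·d

Answer: DEADLOCK at state 2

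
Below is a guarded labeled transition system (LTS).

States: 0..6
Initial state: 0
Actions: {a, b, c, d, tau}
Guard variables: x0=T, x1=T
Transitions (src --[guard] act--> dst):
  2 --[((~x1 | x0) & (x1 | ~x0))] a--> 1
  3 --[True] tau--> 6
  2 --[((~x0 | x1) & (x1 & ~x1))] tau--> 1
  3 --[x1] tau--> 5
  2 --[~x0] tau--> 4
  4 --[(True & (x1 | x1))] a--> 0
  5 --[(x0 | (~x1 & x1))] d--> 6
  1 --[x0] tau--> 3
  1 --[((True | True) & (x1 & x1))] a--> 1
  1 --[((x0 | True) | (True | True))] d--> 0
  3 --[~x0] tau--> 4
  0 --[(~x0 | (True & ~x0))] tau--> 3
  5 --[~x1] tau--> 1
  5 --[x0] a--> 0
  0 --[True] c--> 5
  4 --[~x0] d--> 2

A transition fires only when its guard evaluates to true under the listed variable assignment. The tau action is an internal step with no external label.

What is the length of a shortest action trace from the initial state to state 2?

Answer: UNREACHABLE

Analysis:
Breadth-first toward 2:
  Layer 0: {0}
  Layer 1: {5}
  Layer 2: {6}
2 never appears.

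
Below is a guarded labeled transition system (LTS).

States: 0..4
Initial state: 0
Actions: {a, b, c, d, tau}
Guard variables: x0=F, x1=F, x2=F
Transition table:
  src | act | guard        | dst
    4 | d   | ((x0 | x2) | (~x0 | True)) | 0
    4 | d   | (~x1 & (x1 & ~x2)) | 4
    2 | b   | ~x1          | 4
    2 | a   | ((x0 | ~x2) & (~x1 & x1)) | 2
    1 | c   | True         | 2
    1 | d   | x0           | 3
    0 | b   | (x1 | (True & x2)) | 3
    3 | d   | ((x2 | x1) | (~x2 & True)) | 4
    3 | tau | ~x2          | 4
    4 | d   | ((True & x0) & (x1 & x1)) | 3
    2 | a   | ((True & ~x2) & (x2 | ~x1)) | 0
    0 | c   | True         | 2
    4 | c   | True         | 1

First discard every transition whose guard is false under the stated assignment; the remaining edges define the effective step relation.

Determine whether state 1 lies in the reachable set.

Answer: REACHABLE

Analysis:
Guard filter leaves 8 enabled edge(s).
depth 0: {0}
depth 1: {2}  cumulative {0,2}
depth 2: {4}  cumulative {0,2,4}
depth 3: {1}  cumulative {0,1,2,4}
Reach set: {0,1,2,4}
Path to 1: c·b·c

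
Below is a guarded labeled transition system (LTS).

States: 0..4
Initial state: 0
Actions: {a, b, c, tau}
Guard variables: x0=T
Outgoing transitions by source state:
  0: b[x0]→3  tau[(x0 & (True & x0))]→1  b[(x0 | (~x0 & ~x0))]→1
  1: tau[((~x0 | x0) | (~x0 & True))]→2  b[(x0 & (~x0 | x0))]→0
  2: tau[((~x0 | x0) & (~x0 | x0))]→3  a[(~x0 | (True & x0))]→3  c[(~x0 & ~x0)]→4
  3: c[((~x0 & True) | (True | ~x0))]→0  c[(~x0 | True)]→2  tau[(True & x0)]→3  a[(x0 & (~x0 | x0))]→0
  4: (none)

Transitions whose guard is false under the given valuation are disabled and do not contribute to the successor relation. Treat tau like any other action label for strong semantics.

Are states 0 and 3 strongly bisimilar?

Answer: NOT BISIMILAR

Analysis:
Bisimulation quotient by refinement:
  P[0] = {{0,1,2,3,4}}
  P[1] = {{0,1},{2},{3},{4}}
  P[2] = {{0},{1},{2},{3},{4}}
5 equivalence class(es) (converged in 3)
[0]={0}  [3]={3}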